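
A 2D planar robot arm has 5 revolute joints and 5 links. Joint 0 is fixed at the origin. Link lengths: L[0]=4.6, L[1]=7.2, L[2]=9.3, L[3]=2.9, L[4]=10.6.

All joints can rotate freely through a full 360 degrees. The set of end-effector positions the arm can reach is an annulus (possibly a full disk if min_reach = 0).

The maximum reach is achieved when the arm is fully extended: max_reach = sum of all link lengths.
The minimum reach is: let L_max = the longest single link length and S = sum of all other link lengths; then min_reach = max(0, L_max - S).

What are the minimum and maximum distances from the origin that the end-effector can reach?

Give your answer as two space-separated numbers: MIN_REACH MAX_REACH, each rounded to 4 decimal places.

Answer: 0.0000 34.6000

Derivation:
Link lengths: [4.6, 7.2, 9.3, 2.9, 10.6]
max_reach = 4.6 + 7.2 + 9.3 + 2.9 + 10.6 = 34.6
L_max = max([4.6, 7.2, 9.3, 2.9, 10.6]) = 10.6
S (sum of others) = 34.6 - 10.6 = 24
min_reach = max(0, 10.6 - 24) = max(0, -13.4) = 0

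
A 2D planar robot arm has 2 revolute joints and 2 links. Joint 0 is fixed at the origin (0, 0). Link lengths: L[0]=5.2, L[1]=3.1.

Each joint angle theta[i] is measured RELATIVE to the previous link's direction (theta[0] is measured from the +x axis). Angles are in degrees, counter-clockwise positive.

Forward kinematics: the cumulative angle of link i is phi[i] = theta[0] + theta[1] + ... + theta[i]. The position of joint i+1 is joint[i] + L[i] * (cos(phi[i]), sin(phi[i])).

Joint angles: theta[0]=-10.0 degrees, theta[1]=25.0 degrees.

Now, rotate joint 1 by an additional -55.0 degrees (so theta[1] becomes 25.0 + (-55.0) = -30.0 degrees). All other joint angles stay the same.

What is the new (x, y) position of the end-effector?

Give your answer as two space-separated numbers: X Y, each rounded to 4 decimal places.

joint[0] = (0.0000, 0.0000)  (base)
link 0: phi[0] = -10 = -10 deg
  cos(-10 deg) = 0.9848, sin(-10 deg) = -0.1736
  joint[1] = (0.0000, 0.0000) + 5.2 * (0.9848, -0.1736) = (0.0000 + 5.1210, 0.0000 + -0.9030) = (5.1210, -0.9030)
link 1: phi[1] = -10 + -30 = -40 deg
  cos(-40 deg) = 0.7660, sin(-40 deg) = -0.6428
  joint[2] = (5.1210, -0.9030) + 3.1 * (0.7660, -0.6428) = (5.1210 + 2.3747, -0.9030 + -1.9926) = (7.4957, -2.8956)
End effector: (7.4957, -2.8956)

Answer: 7.4957 -2.8956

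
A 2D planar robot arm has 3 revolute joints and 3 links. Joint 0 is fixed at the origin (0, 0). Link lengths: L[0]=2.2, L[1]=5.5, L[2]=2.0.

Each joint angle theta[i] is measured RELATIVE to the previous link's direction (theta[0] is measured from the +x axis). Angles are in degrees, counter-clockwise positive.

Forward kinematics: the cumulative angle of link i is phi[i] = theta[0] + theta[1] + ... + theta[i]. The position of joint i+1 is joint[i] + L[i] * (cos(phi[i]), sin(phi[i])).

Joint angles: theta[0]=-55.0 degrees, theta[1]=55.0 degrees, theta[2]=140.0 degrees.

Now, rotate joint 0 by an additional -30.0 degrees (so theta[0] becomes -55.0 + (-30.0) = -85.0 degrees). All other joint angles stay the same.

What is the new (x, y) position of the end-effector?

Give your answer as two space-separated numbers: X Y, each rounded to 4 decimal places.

Answer: 4.2708 -3.0622

Derivation:
joint[0] = (0.0000, 0.0000)  (base)
link 0: phi[0] = -85 = -85 deg
  cos(-85 deg) = 0.0872, sin(-85 deg) = -0.9962
  joint[1] = (0.0000, 0.0000) + 2.2 * (0.0872, -0.9962) = (0.0000 + 0.1917, 0.0000 + -2.1916) = (0.1917, -2.1916)
link 1: phi[1] = -85 + 55 = -30 deg
  cos(-30 deg) = 0.8660, sin(-30 deg) = -0.5000
  joint[2] = (0.1917, -2.1916) + 5.5 * (0.8660, -0.5000) = (0.1917 + 4.7631, -2.1916 + -2.7500) = (4.9549, -4.9416)
link 2: phi[2] = -85 + 55 + 140 = 110 deg
  cos(110 deg) = -0.3420, sin(110 deg) = 0.9397
  joint[3] = (4.9549, -4.9416) + 2 * (-0.3420, 0.9397) = (4.9549 + -0.6840, -4.9416 + 1.8794) = (4.2708, -3.0622)
End effector: (4.2708, -3.0622)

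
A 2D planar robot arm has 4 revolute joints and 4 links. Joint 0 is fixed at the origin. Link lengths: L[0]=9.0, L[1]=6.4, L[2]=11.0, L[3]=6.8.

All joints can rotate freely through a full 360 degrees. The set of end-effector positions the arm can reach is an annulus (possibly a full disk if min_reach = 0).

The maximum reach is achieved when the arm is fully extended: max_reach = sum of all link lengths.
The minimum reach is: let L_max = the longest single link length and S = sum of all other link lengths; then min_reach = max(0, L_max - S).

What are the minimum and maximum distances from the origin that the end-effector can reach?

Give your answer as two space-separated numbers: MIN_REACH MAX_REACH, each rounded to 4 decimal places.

Link lengths: [9.0, 6.4, 11.0, 6.8]
max_reach = 9 + 6.4 + 11 + 6.8 = 33.2
L_max = max([9.0, 6.4, 11.0, 6.8]) = 11
S (sum of others) = 33.2 - 11 = 22.2
min_reach = max(0, 11 - 22.2) = max(0, -11.2) = 0

Answer: 0.0000 33.2000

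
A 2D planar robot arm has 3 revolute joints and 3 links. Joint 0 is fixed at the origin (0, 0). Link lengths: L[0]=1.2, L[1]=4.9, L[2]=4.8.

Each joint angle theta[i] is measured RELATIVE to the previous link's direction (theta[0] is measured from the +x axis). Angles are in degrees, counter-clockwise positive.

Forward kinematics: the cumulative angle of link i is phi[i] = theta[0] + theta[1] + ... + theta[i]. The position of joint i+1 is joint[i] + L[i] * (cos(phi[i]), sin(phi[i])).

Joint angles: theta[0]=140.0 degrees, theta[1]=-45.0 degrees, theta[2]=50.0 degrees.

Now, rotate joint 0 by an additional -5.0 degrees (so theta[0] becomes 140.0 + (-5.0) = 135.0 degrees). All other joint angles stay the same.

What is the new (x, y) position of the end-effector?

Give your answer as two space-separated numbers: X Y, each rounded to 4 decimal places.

Answer: -4.5255 8.8339

Derivation:
joint[0] = (0.0000, 0.0000)  (base)
link 0: phi[0] = 135 = 135 deg
  cos(135 deg) = -0.7071, sin(135 deg) = 0.7071
  joint[1] = (0.0000, 0.0000) + 1.2 * (-0.7071, 0.7071) = (0.0000 + -0.8485, 0.0000 + 0.8485) = (-0.8485, 0.8485)
link 1: phi[1] = 135 + -45 = 90 deg
  cos(90 deg) = 0.0000, sin(90 deg) = 1.0000
  joint[2] = (-0.8485, 0.8485) + 4.9 * (0.0000, 1.0000) = (-0.8485 + 0.0000, 0.8485 + 4.9000) = (-0.8485, 5.7485)
link 2: phi[2] = 135 + -45 + 50 = 140 deg
  cos(140 deg) = -0.7660, sin(140 deg) = 0.6428
  joint[3] = (-0.8485, 5.7485) + 4.8 * (-0.7660, 0.6428) = (-0.8485 + -3.6770, 5.7485 + 3.0854) = (-4.5255, 8.8339)
End effector: (-4.5255, 8.8339)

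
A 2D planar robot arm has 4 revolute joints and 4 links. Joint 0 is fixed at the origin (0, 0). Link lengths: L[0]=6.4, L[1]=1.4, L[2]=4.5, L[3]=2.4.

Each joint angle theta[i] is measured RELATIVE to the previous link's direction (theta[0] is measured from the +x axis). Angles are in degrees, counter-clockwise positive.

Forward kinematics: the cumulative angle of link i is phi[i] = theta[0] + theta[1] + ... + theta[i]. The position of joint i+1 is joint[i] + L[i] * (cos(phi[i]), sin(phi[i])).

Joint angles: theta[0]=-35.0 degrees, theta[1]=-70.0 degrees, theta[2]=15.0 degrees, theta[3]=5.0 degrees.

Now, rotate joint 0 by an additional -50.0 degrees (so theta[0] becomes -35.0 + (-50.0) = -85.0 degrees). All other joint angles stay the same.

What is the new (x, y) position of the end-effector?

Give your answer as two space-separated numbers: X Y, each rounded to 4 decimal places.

Answer: -5.8553 -11.5569

Derivation:
joint[0] = (0.0000, 0.0000)  (base)
link 0: phi[0] = -85 = -85 deg
  cos(-85 deg) = 0.0872, sin(-85 deg) = -0.9962
  joint[1] = (0.0000, 0.0000) + 6.4 * (0.0872, -0.9962) = (0.0000 + 0.5578, 0.0000 + -6.3756) = (0.5578, -6.3756)
link 1: phi[1] = -85 + -70 = -155 deg
  cos(-155 deg) = -0.9063, sin(-155 deg) = -0.4226
  joint[2] = (0.5578, -6.3756) + 1.4 * (-0.9063, -0.4226) = (0.5578 + -1.2688, -6.3756 + -0.5917) = (-0.7110, -6.9673)
link 2: phi[2] = -85 + -70 + 15 = -140 deg
  cos(-140 deg) = -0.7660, sin(-140 deg) = -0.6428
  joint[3] = (-0.7110, -6.9673) + 4.5 * (-0.7660, -0.6428) = (-0.7110 + -3.4472, -6.9673 + -2.8925) = (-4.1582, -9.8599)
link 3: phi[3] = -85 + -70 + 15 + 5 = -135 deg
  cos(-135 deg) = -0.7071, sin(-135 deg) = -0.7071
  joint[4] = (-4.1582, -9.8599) + 2.4 * (-0.7071, -0.7071) = (-4.1582 + -1.6971, -9.8599 + -1.6971) = (-5.8553, -11.5569)
End effector: (-5.8553, -11.5569)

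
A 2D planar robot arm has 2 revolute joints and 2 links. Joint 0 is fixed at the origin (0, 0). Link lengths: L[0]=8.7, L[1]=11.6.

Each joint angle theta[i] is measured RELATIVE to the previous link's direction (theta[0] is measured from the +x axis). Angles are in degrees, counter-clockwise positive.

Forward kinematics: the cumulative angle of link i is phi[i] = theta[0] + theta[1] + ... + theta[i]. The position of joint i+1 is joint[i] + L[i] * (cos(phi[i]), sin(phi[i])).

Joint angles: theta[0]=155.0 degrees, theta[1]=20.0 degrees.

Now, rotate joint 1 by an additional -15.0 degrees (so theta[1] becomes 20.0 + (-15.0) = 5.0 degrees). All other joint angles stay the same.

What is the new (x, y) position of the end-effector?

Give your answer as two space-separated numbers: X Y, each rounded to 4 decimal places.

joint[0] = (0.0000, 0.0000)  (base)
link 0: phi[0] = 155 = 155 deg
  cos(155 deg) = -0.9063, sin(155 deg) = 0.4226
  joint[1] = (0.0000, 0.0000) + 8.7 * (-0.9063, 0.4226) = (0.0000 + -7.8849, 0.0000 + 3.6768) = (-7.8849, 3.6768)
link 1: phi[1] = 155 + 5 = 160 deg
  cos(160 deg) = -0.9397, sin(160 deg) = 0.3420
  joint[2] = (-7.8849, 3.6768) + 11.6 * (-0.9397, 0.3420) = (-7.8849 + -10.9004, 3.6768 + 3.9674) = (-18.7853, 7.6442)
End effector: (-18.7853, 7.6442)

Answer: -18.7853 7.6442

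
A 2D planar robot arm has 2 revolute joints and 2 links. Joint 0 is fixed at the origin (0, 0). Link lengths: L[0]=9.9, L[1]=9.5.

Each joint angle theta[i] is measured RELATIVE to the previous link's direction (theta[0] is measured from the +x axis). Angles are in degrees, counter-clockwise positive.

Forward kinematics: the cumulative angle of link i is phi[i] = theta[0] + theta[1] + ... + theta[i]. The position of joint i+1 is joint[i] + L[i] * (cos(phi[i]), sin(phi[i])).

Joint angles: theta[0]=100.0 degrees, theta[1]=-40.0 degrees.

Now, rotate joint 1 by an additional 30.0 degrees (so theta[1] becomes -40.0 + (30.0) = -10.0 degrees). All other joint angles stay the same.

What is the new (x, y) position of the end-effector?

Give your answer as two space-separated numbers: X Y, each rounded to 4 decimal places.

Answer: -1.7191 19.2496

Derivation:
joint[0] = (0.0000, 0.0000)  (base)
link 0: phi[0] = 100 = 100 deg
  cos(100 deg) = -0.1736, sin(100 deg) = 0.9848
  joint[1] = (0.0000, 0.0000) + 9.9 * (-0.1736, 0.9848) = (0.0000 + -1.7191, 0.0000 + 9.7496) = (-1.7191, 9.7496)
link 1: phi[1] = 100 + -10 = 90 deg
  cos(90 deg) = 0.0000, sin(90 deg) = 1.0000
  joint[2] = (-1.7191, 9.7496) + 9.5 * (0.0000, 1.0000) = (-1.7191 + 0.0000, 9.7496 + 9.5000) = (-1.7191, 19.2496)
End effector: (-1.7191, 19.2496)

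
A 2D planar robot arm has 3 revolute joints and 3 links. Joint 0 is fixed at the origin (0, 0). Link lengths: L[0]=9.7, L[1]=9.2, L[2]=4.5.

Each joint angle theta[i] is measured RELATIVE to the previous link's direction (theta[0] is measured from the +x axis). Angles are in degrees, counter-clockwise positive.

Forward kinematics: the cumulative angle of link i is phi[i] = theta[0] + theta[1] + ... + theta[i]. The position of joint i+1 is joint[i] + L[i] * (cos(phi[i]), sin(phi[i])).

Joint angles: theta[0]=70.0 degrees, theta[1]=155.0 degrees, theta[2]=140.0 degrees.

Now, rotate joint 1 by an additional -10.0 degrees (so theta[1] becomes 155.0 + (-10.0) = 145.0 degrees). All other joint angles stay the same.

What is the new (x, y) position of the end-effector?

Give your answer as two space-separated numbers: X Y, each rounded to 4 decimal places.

joint[0] = (0.0000, 0.0000)  (base)
link 0: phi[0] = 70 = 70 deg
  cos(70 deg) = 0.3420, sin(70 deg) = 0.9397
  joint[1] = (0.0000, 0.0000) + 9.7 * (0.3420, 0.9397) = (0.0000 + 3.3176, 0.0000 + 9.1150) = (3.3176, 9.1150)
link 1: phi[1] = 70 + 145 = 215 deg
  cos(215 deg) = -0.8192, sin(215 deg) = -0.5736
  joint[2] = (3.3176, 9.1150) + 9.2 * (-0.8192, -0.5736) = (3.3176 + -7.5362, 9.1150 + -5.2769) = (-4.2186, 3.8381)
link 2: phi[2] = 70 + 145 + 140 = 355 deg
  cos(355 deg) = 0.9962, sin(355 deg) = -0.0872
  joint[3] = (-4.2186, 3.8381) + 4.5 * (0.9962, -0.0872) = (-4.2186 + 4.4829, 3.8381 + -0.3922) = (0.2643, 3.4459)
End effector: (0.2643, 3.4459)

Answer: 0.2643 3.4459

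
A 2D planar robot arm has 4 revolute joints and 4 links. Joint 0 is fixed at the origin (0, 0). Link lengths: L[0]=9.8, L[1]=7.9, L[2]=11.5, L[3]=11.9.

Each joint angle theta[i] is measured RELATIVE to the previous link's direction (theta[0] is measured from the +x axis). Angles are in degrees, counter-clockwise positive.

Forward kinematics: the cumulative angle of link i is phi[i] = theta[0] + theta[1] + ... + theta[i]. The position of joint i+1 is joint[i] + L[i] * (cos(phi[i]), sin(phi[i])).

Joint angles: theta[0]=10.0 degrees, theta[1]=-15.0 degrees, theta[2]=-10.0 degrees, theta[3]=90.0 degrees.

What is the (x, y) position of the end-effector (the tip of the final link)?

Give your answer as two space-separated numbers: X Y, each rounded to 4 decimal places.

joint[0] = (0.0000, 0.0000)  (base)
link 0: phi[0] = 10 = 10 deg
  cos(10 deg) = 0.9848, sin(10 deg) = 0.1736
  joint[1] = (0.0000, 0.0000) + 9.8 * (0.9848, 0.1736) = (0.0000 + 9.6511, 0.0000 + 1.7018) = (9.6511, 1.7018)
link 1: phi[1] = 10 + -15 = -5 deg
  cos(-5 deg) = 0.9962, sin(-5 deg) = -0.0872
  joint[2] = (9.6511, 1.7018) + 7.9 * (0.9962, -0.0872) = (9.6511 + 7.8699, 1.7018 + -0.6885) = (17.5211, 1.0132)
link 2: phi[2] = 10 + -15 + -10 = -15 deg
  cos(-15 deg) = 0.9659, sin(-15 deg) = -0.2588
  joint[3] = (17.5211, 1.0132) + 11.5 * (0.9659, -0.2588) = (17.5211 + 11.1081, 1.0132 + -2.9764) = (28.6292, -1.9632)
link 3: phi[3] = 10 + -15 + -10 + 90 = 75 deg
  cos(75 deg) = 0.2588, sin(75 deg) = 0.9659
  joint[4] = (28.6292, -1.9632) + 11.9 * (0.2588, 0.9659) = (28.6292 + 3.0799, -1.9632 + 11.4945) = (31.7091, 9.5313)
End effector: (31.7091, 9.5313)

Answer: 31.7091 9.5313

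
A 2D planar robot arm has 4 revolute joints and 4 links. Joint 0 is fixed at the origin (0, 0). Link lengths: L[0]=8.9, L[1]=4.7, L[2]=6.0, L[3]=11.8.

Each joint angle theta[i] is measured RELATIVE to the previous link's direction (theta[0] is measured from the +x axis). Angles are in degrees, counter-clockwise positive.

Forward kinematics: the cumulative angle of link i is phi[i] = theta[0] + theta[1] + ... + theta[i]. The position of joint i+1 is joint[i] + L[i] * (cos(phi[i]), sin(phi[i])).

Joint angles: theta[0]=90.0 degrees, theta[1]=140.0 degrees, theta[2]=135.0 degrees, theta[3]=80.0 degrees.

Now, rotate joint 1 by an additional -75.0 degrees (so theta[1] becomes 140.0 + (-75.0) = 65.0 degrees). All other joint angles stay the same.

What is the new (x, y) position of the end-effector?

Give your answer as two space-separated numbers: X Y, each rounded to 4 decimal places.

joint[0] = (0.0000, 0.0000)  (base)
link 0: phi[0] = 90 = 90 deg
  cos(90 deg) = 0.0000, sin(90 deg) = 1.0000
  joint[1] = (0.0000, 0.0000) + 8.9 * (0.0000, 1.0000) = (0.0000 + 0.0000, 0.0000 + 8.9000) = (0.0000, 8.9000)
link 1: phi[1] = 90 + 65 = 155 deg
  cos(155 deg) = -0.9063, sin(155 deg) = 0.4226
  joint[2] = (0.0000, 8.9000) + 4.7 * (-0.9063, 0.4226) = (0.0000 + -4.2596, 8.9000 + 1.9863) = (-4.2596, 10.8863)
link 2: phi[2] = 90 + 65 + 135 = 290 deg
  cos(290 deg) = 0.3420, sin(290 deg) = -0.9397
  joint[3] = (-4.2596, 10.8863) + 6 * (0.3420, -0.9397) = (-4.2596 + 2.0521, 10.8863 + -5.6382) = (-2.2075, 5.2482)
link 3: phi[3] = 90 + 65 + 135 + 80 = 370 deg
  cos(370 deg) = 0.9848, sin(370 deg) = 0.1736
  joint[4] = (-2.2075, 5.2482) + 11.8 * (0.9848, 0.1736) = (-2.2075 + 11.6207, 5.2482 + 2.0490) = (9.4132, 7.2972)
End effector: (9.4132, 7.2972)

Answer: 9.4132 7.2972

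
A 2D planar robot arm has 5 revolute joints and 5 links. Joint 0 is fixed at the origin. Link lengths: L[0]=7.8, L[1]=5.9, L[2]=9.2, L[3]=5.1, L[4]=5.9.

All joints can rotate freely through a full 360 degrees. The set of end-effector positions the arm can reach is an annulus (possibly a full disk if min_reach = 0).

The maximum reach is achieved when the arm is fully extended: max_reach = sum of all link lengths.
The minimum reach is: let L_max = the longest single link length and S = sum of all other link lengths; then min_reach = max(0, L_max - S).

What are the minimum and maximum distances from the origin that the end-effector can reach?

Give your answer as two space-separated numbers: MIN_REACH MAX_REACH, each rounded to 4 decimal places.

Link lengths: [7.8, 5.9, 9.2, 5.1, 5.9]
max_reach = 7.8 + 5.9 + 9.2 + 5.1 + 5.9 = 33.9
L_max = max([7.8, 5.9, 9.2, 5.1, 5.9]) = 9.2
S (sum of others) = 33.9 - 9.2 = 24.7
min_reach = max(0, 9.2 - 24.7) = max(0, -15.5) = 0

Answer: 0.0000 33.9000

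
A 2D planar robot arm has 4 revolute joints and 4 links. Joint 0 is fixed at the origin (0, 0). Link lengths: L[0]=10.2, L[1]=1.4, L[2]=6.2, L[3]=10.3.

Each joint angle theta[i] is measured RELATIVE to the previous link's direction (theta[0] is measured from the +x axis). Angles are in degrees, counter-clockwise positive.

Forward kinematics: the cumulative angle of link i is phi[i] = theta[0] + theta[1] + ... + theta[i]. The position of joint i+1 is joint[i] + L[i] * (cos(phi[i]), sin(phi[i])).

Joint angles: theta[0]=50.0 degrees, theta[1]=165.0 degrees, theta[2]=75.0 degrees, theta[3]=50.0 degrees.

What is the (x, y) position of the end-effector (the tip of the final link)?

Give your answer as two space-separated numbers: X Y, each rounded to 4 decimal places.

Answer: 17.2090 -2.3383

Derivation:
joint[0] = (0.0000, 0.0000)  (base)
link 0: phi[0] = 50 = 50 deg
  cos(50 deg) = 0.6428, sin(50 deg) = 0.7660
  joint[1] = (0.0000, 0.0000) + 10.2 * (0.6428, 0.7660) = (0.0000 + 6.5564, 0.0000 + 7.8137) = (6.5564, 7.8137)
link 1: phi[1] = 50 + 165 = 215 deg
  cos(215 deg) = -0.8192, sin(215 deg) = -0.5736
  joint[2] = (6.5564, 7.8137) + 1.4 * (-0.8192, -0.5736) = (6.5564 + -1.1468, 7.8137 + -0.8030) = (5.4096, 7.0106)
link 2: phi[2] = 50 + 165 + 75 = 290 deg
  cos(290 deg) = 0.3420, sin(290 deg) = -0.9397
  joint[3] = (5.4096, 7.0106) + 6.2 * (0.3420, -0.9397) = (5.4096 + 2.1205, 7.0106 + -5.8261) = (7.5301, 1.1846)
link 3: phi[3] = 50 + 165 + 75 + 50 = 340 deg
  cos(340 deg) = 0.9397, sin(340 deg) = -0.3420
  joint[4] = (7.5301, 1.1846) + 10.3 * (0.9397, -0.3420) = (7.5301 + 9.6788, 1.1846 + -3.5228) = (17.2090, -2.3383)
End effector: (17.2090, -2.3383)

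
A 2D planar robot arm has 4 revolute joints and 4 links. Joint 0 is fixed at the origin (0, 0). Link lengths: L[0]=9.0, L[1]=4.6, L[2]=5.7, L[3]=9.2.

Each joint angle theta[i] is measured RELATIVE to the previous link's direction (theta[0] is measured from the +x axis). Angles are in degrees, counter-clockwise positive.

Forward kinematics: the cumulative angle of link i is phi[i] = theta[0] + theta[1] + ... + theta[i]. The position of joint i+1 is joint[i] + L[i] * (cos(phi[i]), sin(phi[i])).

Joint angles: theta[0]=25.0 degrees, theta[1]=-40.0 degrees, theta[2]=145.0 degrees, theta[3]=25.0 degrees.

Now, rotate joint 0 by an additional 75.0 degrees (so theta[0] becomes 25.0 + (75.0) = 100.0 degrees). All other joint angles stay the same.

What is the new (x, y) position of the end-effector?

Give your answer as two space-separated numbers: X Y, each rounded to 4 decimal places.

Answer: -10.3424 3.3905

Derivation:
joint[0] = (0.0000, 0.0000)  (base)
link 0: phi[0] = 100 = 100 deg
  cos(100 deg) = -0.1736, sin(100 deg) = 0.9848
  joint[1] = (0.0000, 0.0000) + 9 * (-0.1736, 0.9848) = (0.0000 + -1.5628, 0.0000 + 8.8633) = (-1.5628, 8.8633)
link 1: phi[1] = 100 + -40 = 60 deg
  cos(60 deg) = 0.5000, sin(60 deg) = 0.8660
  joint[2] = (-1.5628, 8.8633) + 4.6 * (0.5000, 0.8660) = (-1.5628 + 2.3000, 8.8633 + 3.9837) = (0.7372, 12.8470)
link 2: phi[2] = 100 + -40 + 145 = 205 deg
  cos(205 deg) = -0.9063, sin(205 deg) = -0.4226
  joint[3] = (0.7372, 12.8470) + 5.7 * (-0.9063, -0.4226) = (0.7372 + -5.1660, 12.8470 + -2.4089) = (-4.4288, 10.4381)
link 3: phi[3] = 100 + -40 + 145 + 25 = 230 deg
  cos(230 deg) = -0.6428, sin(230 deg) = -0.7660
  joint[4] = (-4.4288, 10.4381) + 9.2 * (-0.6428, -0.7660) = (-4.4288 + -5.9136, 10.4381 + -7.0476) = (-10.3424, 3.3905)
End effector: (-10.3424, 3.3905)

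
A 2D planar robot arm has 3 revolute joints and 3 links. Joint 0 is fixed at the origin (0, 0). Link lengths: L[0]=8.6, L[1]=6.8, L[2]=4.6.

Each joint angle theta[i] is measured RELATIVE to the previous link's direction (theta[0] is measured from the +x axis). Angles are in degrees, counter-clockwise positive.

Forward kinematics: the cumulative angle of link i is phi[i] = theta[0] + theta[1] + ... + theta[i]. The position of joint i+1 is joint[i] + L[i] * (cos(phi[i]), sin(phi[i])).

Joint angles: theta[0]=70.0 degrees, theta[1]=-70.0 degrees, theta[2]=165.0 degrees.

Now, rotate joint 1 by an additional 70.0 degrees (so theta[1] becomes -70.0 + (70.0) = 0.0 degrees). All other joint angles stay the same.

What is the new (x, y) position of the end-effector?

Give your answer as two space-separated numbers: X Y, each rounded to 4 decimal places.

joint[0] = (0.0000, 0.0000)  (base)
link 0: phi[0] = 70 = 70 deg
  cos(70 deg) = 0.3420, sin(70 deg) = 0.9397
  joint[1] = (0.0000, 0.0000) + 8.6 * (0.3420, 0.9397) = (0.0000 + 2.9414, 0.0000 + 8.0814) = (2.9414, 8.0814)
link 1: phi[1] = 70 + 0 = 70 deg
  cos(70 deg) = 0.3420, sin(70 deg) = 0.9397
  joint[2] = (2.9414, 8.0814) + 6.8 * (0.3420, 0.9397) = (2.9414 + 2.3257, 8.0814 + 6.3899) = (5.2671, 14.4713)
link 2: phi[2] = 70 + 0 + 165 = 235 deg
  cos(235 deg) = -0.5736, sin(235 deg) = -0.8192
  joint[3] = (5.2671, 14.4713) + 4.6 * (-0.5736, -0.8192) = (5.2671 + -2.6385, 14.4713 + -3.7681) = (2.6287, 10.7032)
End effector: (2.6287, 10.7032)

Answer: 2.6287 10.7032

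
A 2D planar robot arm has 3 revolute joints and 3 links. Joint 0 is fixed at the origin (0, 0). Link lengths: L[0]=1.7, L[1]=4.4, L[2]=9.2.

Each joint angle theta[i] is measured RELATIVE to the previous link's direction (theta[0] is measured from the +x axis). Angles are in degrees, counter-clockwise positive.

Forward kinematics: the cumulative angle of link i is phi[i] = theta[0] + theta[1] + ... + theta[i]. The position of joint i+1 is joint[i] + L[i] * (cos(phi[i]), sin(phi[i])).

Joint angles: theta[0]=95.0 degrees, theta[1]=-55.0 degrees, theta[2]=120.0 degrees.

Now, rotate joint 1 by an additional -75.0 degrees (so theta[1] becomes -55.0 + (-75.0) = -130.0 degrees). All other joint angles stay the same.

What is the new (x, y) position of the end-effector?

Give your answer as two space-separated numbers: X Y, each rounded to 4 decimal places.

Answer: 4.2579 8.3348

Derivation:
joint[0] = (0.0000, 0.0000)  (base)
link 0: phi[0] = 95 = 95 deg
  cos(95 deg) = -0.0872, sin(95 deg) = 0.9962
  joint[1] = (0.0000, 0.0000) + 1.7 * (-0.0872, 0.9962) = (0.0000 + -0.1482, 0.0000 + 1.6935) = (-0.1482, 1.6935)
link 1: phi[1] = 95 + -130 = -35 deg
  cos(-35 deg) = 0.8192, sin(-35 deg) = -0.5736
  joint[2] = (-0.1482, 1.6935) + 4.4 * (0.8192, -0.5736) = (-0.1482 + 3.6043, 1.6935 + -2.5237) = (3.4561, -0.8302)
link 2: phi[2] = 95 + -130 + 120 = 85 deg
  cos(85 deg) = 0.0872, sin(85 deg) = 0.9962
  joint[3] = (3.4561, -0.8302) + 9.2 * (0.0872, 0.9962) = (3.4561 + 0.8018, -0.8302 + 9.1650) = (4.2579, 8.3348)
End effector: (4.2579, 8.3348)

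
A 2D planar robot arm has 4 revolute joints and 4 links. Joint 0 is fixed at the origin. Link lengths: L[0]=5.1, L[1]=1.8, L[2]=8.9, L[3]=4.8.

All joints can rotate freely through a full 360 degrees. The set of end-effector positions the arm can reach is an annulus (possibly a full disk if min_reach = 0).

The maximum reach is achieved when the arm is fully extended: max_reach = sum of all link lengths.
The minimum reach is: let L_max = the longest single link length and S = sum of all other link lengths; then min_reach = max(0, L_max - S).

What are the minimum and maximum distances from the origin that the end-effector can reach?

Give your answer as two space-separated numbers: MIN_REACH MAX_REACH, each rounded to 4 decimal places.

Link lengths: [5.1, 1.8, 8.9, 4.8]
max_reach = 5.1 + 1.8 + 8.9 + 4.8 = 20.6
L_max = max([5.1, 1.8, 8.9, 4.8]) = 8.9
S (sum of others) = 20.6 - 8.9 = 11.7
min_reach = max(0, 8.9 - 11.7) = max(0, -2.8) = 0

Answer: 0.0000 20.6000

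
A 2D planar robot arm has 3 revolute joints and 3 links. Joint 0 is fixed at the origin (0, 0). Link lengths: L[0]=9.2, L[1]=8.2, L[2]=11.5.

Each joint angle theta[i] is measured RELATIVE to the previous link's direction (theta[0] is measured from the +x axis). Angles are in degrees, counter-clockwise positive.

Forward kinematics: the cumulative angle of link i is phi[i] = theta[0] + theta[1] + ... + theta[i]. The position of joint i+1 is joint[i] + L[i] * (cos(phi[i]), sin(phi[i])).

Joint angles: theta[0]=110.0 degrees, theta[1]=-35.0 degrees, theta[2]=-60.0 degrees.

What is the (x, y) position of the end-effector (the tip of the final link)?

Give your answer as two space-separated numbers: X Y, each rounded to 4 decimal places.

Answer: 10.0839 19.5422

Derivation:
joint[0] = (0.0000, 0.0000)  (base)
link 0: phi[0] = 110 = 110 deg
  cos(110 deg) = -0.3420, sin(110 deg) = 0.9397
  joint[1] = (0.0000, 0.0000) + 9.2 * (-0.3420, 0.9397) = (0.0000 + -3.1466, 0.0000 + 8.6452) = (-3.1466, 8.6452)
link 1: phi[1] = 110 + -35 = 75 deg
  cos(75 deg) = 0.2588, sin(75 deg) = 0.9659
  joint[2] = (-3.1466, 8.6452) + 8.2 * (0.2588, 0.9659) = (-3.1466 + 2.1223, 8.6452 + 7.9206) = (-1.0243, 16.5658)
link 2: phi[2] = 110 + -35 + -60 = 15 deg
  cos(15 deg) = 0.9659, sin(15 deg) = 0.2588
  joint[3] = (-1.0243, 16.5658) + 11.5 * (0.9659, 0.2588) = (-1.0243 + 11.1081, 16.5658 + 2.9764) = (10.0839, 19.5422)
End effector: (10.0839, 19.5422)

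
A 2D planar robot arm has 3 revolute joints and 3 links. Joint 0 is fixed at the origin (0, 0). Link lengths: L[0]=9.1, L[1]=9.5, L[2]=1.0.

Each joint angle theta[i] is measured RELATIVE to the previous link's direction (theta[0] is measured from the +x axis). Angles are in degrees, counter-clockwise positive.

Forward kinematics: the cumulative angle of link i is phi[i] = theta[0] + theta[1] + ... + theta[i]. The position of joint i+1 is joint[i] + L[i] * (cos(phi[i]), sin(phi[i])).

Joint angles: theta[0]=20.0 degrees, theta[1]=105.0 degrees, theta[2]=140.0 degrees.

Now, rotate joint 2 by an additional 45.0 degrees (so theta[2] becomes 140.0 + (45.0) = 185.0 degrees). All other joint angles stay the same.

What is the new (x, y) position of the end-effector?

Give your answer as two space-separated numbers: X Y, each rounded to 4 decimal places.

joint[0] = (0.0000, 0.0000)  (base)
link 0: phi[0] = 20 = 20 deg
  cos(20 deg) = 0.9397, sin(20 deg) = 0.3420
  joint[1] = (0.0000, 0.0000) + 9.1 * (0.9397, 0.3420) = (0.0000 + 8.5512, 0.0000 + 3.1124) = (8.5512, 3.1124)
link 1: phi[1] = 20 + 105 = 125 deg
  cos(125 deg) = -0.5736, sin(125 deg) = 0.8192
  joint[2] = (8.5512, 3.1124) + 9.5 * (-0.5736, 0.8192) = (8.5512 + -5.4490, 3.1124 + 7.7819) = (3.1022, 10.8943)
link 2: phi[2] = 20 + 105 + 185 = 310 deg
  cos(310 deg) = 0.6428, sin(310 deg) = -0.7660
  joint[3] = (3.1022, 10.8943) + 1 * (0.6428, -0.7660) = (3.1022 + 0.6428, 10.8943 + -0.7660) = (3.7450, 10.1283)
End effector: (3.7450, 10.1283)

Answer: 3.7450 10.1283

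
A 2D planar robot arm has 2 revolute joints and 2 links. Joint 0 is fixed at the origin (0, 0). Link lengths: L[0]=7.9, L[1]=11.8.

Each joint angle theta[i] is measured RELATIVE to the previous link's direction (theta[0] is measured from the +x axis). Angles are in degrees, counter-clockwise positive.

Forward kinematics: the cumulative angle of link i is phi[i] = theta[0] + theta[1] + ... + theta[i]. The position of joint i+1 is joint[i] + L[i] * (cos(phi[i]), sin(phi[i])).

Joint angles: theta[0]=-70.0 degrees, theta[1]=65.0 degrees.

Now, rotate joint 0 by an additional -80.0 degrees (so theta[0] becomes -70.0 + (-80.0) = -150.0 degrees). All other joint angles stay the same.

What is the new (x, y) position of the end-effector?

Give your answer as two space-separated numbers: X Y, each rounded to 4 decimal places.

joint[0] = (0.0000, 0.0000)  (base)
link 0: phi[0] = -150 = -150 deg
  cos(-150 deg) = -0.8660, sin(-150 deg) = -0.5000
  joint[1] = (0.0000, 0.0000) + 7.9 * (-0.8660, -0.5000) = (0.0000 + -6.8416, 0.0000 + -3.9500) = (-6.8416, -3.9500)
link 1: phi[1] = -150 + 65 = -85 deg
  cos(-85 deg) = 0.0872, sin(-85 deg) = -0.9962
  joint[2] = (-6.8416, -3.9500) + 11.8 * (0.0872, -0.9962) = (-6.8416 + 1.0284, -3.9500 + -11.7551) = (-5.8132, -15.7051)
End effector: (-5.8132, -15.7051)

Answer: -5.8132 -15.7051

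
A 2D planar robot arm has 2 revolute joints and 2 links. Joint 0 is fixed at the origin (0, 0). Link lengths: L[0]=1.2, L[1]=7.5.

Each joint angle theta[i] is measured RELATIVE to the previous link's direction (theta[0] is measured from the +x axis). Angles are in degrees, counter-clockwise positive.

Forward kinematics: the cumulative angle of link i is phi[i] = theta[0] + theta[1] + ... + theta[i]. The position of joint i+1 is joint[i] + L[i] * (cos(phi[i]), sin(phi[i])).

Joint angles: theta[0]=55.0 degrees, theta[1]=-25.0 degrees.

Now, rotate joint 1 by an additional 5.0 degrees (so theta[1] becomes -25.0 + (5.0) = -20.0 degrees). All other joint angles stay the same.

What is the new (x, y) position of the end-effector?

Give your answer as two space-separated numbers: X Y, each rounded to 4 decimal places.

joint[0] = (0.0000, 0.0000)  (base)
link 0: phi[0] = 55 = 55 deg
  cos(55 deg) = 0.5736, sin(55 deg) = 0.8192
  joint[1] = (0.0000, 0.0000) + 1.2 * (0.5736, 0.8192) = (0.0000 + 0.6883, 0.0000 + 0.9830) = (0.6883, 0.9830)
link 1: phi[1] = 55 + -20 = 35 deg
  cos(35 deg) = 0.8192, sin(35 deg) = 0.5736
  joint[2] = (0.6883, 0.9830) + 7.5 * (0.8192, 0.5736) = (0.6883 + 6.1436, 0.9830 + 4.3018) = (6.8319, 5.2848)
End effector: (6.8319, 5.2848)

Answer: 6.8319 5.2848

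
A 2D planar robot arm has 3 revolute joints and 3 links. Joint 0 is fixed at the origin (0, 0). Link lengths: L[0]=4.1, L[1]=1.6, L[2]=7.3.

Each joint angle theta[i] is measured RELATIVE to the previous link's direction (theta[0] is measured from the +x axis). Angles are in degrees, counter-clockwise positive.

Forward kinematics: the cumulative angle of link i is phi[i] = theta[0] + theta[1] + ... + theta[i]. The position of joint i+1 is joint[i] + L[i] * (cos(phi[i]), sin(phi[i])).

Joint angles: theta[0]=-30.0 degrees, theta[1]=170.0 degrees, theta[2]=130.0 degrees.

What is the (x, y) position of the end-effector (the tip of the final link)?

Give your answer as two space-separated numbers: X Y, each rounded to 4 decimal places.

Answer: 2.3250 -8.3215

Derivation:
joint[0] = (0.0000, 0.0000)  (base)
link 0: phi[0] = -30 = -30 deg
  cos(-30 deg) = 0.8660, sin(-30 deg) = -0.5000
  joint[1] = (0.0000, 0.0000) + 4.1 * (0.8660, -0.5000) = (0.0000 + 3.5507, 0.0000 + -2.0500) = (3.5507, -2.0500)
link 1: phi[1] = -30 + 170 = 140 deg
  cos(140 deg) = -0.7660, sin(140 deg) = 0.6428
  joint[2] = (3.5507, -2.0500) + 1.6 * (-0.7660, 0.6428) = (3.5507 + -1.2257, -2.0500 + 1.0285) = (2.3250, -1.0215)
link 2: phi[2] = -30 + 170 + 130 = 270 deg
  cos(270 deg) = -0.0000, sin(270 deg) = -1.0000
  joint[3] = (2.3250, -1.0215) + 7.3 * (-0.0000, -1.0000) = (2.3250 + -0.0000, -1.0215 + -7.3000) = (2.3250, -8.3215)
End effector: (2.3250, -8.3215)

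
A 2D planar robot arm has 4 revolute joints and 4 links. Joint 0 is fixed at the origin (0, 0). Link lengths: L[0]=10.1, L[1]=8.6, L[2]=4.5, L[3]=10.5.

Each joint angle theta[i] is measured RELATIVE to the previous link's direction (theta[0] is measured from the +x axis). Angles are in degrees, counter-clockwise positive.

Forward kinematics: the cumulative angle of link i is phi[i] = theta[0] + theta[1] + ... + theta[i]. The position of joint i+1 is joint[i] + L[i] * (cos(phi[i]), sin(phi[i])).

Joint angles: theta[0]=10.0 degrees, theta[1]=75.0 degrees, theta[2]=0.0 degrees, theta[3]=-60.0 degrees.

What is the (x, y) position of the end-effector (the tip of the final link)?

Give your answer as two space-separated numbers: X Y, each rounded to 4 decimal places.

joint[0] = (0.0000, 0.0000)  (base)
link 0: phi[0] = 10 = 10 deg
  cos(10 deg) = 0.9848, sin(10 deg) = 0.1736
  joint[1] = (0.0000, 0.0000) + 10.1 * (0.9848, 0.1736) = (0.0000 + 9.9466, 0.0000 + 1.7538) = (9.9466, 1.7538)
link 1: phi[1] = 10 + 75 = 85 deg
  cos(85 deg) = 0.0872, sin(85 deg) = 0.9962
  joint[2] = (9.9466, 1.7538) + 8.6 * (0.0872, 0.9962) = (9.9466 + 0.7495, 1.7538 + 8.5673) = (10.6961, 10.3211)
link 2: phi[2] = 10 + 75 + 0 = 85 deg
  cos(85 deg) = 0.0872, sin(85 deg) = 0.9962
  joint[3] = (10.6961, 10.3211) + 4.5 * (0.0872, 0.9962) = (10.6961 + 0.3922, 10.3211 + 4.4829) = (11.0883, 14.8040)
link 3: phi[3] = 10 + 75 + 0 + -60 = 25 deg
  cos(25 deg) = 0.9063, sin(25 deg) = 0.4226
  joint[4] = (11.0883, 14.8040) + 10.5 * (0.9063, 0.4226) = (11.0883 + 9.5162, 14.8040 + 4.4375) = (20.6045, 19.2415)
End effector: (20.6045, 19.2415)

Answer: 20.6045 19.2415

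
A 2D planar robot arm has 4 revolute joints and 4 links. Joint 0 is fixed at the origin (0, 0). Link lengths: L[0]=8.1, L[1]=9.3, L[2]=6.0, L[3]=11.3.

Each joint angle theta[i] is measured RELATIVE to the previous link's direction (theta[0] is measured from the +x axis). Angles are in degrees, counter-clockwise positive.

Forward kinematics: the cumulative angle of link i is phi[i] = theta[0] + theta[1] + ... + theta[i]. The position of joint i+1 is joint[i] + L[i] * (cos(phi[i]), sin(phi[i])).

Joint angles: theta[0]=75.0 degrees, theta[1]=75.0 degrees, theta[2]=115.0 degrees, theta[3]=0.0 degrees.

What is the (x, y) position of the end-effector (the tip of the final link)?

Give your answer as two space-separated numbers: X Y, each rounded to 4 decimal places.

Answer: -7.4654 -4.7602

Derivation:
joint[0] = (0.0000, 0.0000)  (base)
link 0: phi[0] = 75 = 75 deg
  cos(75 deg) = 0.2588, sin(75 deg) = 0.9659
  joint[1] = (0.0000, 0.0000) + 8.1 * (0.2588, 0.9659) = (0.0000 + 2.0964, 0.0000 + 7.8240) = (2.0964, 7.8240)
link 1: phi[1] = 75 + 75 = 150 deg
  cos(150 deg) = -0.8660, sin(150 deg) = 0.5000
  joint[2] = (2.0964, 7.8240) + 9.3 * (-0.8660, 0.5000) = (2.0964 + -8.0540, 7.8240 + 4.6500) = (-5.9576, 12.4740)
link 2: phi[2] = 75 + 75 + 115 = 265 deg
  cos(265 deg) = -0.0872, sin(265 deg) = -0.9962
  joint[3] = (-5.9576, 12.4740) + 6 * (-0.0872, -0.9962) = (-5.9576 + -0.5229, 12.4740 + -5.9772) = (-6.4805, 6.4968)
link 3: phi[3] = 75 + 75 + 115 + 0 = 265 deg
  cos(265 deg) = -0.0872, sin(265 deg) = -0.9962
  joint[4] = (-6.4805, 6.4968) + 11.3 * (-0.0872, -0.9962) = (-6.4805 + -0.9849, 6.4968 + -11.2570) = (-7.4654, -4.7602)
End effector: (-7.4654, -4.7602)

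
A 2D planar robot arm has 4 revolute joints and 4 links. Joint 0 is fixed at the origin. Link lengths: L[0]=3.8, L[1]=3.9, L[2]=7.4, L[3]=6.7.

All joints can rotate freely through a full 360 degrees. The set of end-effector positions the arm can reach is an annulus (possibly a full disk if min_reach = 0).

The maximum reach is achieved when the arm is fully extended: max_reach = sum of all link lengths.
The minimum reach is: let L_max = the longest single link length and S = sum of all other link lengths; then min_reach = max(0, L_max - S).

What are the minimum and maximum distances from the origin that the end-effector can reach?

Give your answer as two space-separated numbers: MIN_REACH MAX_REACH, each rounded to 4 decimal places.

Link lengths: [3.8, 3.9, 7.4, 6.7]
max_reach = 3.8 + 3.9 + 7.4 + 6.7 = 21.8
L_max = max([3.8, 3.9, 7.4, 6.7]) = 7.4
S (sum of others) = 21.8 - 7.4 = 14.4
min_reach = max(0, 7.4 - 14.4) = max(0, -7) = 0

Answer: 0.0000 21.8000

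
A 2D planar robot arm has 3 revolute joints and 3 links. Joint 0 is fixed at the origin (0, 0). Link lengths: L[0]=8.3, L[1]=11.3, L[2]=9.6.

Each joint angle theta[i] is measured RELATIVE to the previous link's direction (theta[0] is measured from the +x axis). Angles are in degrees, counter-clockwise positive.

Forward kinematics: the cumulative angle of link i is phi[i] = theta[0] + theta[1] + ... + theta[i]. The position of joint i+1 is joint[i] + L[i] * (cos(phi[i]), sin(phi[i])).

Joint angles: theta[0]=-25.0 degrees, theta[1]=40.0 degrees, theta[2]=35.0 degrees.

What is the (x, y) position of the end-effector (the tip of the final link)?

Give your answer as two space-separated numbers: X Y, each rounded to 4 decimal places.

joint[0] = (0.0000, 0.0000)  (base)
link 0: phi[0] = -25 = -25 deg
  cos(-25 deg) = 0.9063, sin(-25 deg) = -0.4226
  joint[1] = (0.0000, 0.0000) + 8.3 * (0.9063, -0.4226) = (0.0000 + 7.5224, 0.0000 + -3.5077) = (7.5224, -3.5077)
link 1: phi[1] = -25 + 40 = 15 deg
  cos(15 deg) = 0.9659, sin(15 deg) = 0.2588
  joint[2] = (7.5224, -3.5077) + 11.3 * (0.9659, 0.2588) = (7.5224 + 10.9150, -3.5077 + 2.9247) = (18.4373, -0.5831)
link 2: phi[2] = -25 + 40 + 35 = 50 deg
  cos(50 deg) = 0.6428, sin(50 deg) = 0.7660
  joint[3] = (18.4373, -0.5831) + 9.6 * (0.6428, 0.7660) = (18.4373 + 6.1708, -0.5831 + 7.3540) = (24.6081, 6.7710)
End effector: (24.6081, 6.7710)

Answer: 24.6081 6.7710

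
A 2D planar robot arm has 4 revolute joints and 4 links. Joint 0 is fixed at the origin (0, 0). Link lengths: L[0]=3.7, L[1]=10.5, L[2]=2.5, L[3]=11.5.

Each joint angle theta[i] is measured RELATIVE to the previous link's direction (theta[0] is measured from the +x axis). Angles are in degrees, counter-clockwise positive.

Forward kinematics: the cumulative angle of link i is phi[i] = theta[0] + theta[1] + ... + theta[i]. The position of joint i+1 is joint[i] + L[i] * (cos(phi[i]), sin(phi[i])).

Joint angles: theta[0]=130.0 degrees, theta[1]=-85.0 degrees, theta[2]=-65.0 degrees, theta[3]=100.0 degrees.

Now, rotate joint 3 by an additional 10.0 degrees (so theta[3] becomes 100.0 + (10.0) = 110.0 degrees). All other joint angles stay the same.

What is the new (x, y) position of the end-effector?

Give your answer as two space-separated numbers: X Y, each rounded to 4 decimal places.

joint[0] = (0.0000, 0.0000)  (base)
link 0: phi[0] = 130 = 130 deg
  cos(130 deg) = -0.6428, sin(130 deg) = 0.7660
  joint[1] = (0.0000, 0.0000) + 3.7 * (-0.6428, 0.7660) = (0.0000 + -2.3783, 0.0000 + 2.8344) = (-2.3783, 2.8344)
link 1: phi[1] = 130 + -85 = 45 deg
  cos(45 deg) = 0.7071, sin(45 deg) = 0.7071
  joint[2] = (-2.3783, 2.8344) + 10.5 * (0.7071, 0.7071) = (-2.3783 + 7.4246, 2.8344 + 7.4246) = (5.0463, 10.2590)
link 2: phi[2] = 130 + -85 + -65 = -20 deg
  cos(-20 deg) = 0.9397, sin(-20 deg) = -0.3420
  joint[3] = (5.0463, 10.2590) + 2.5 * (0.9397, -0.3420) = (5.0463 + 2.3492, 10.2590 + -0.8551) = (7.3955, 9.4039)
link 3: phi[3] = 130 + -85 + -65 + 110 = 90 deg
  cos(90 deg) = 0.0000, sin(90 deg) = 1.0000
  joint[4] = (7.3955, 9.4039) + 11.5 * (0.0000, 1.0000) = (7.3955 + 0.0000, 9.4039 + 11.5000) = (7.3955, 20.9039)
End effector: (7.3955, 20.9039)

Answer: 7.3955 20.9039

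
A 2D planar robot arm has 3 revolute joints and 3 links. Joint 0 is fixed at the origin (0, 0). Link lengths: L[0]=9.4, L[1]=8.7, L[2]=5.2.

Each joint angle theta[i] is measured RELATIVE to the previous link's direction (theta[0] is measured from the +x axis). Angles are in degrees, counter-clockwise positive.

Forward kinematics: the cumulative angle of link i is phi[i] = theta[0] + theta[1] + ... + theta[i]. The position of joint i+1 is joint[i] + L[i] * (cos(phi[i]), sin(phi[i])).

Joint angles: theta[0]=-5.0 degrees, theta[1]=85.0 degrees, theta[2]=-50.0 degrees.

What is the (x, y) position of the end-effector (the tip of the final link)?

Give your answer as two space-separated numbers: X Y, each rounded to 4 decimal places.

joint[0] = (0.0000, 0.0000)  (base)
link 0: phi[0] = -5 = -5 deg
  cos(-5 deg) = 0.9962, sin(-5 deg) = -0.0872
  joint[1] = (0.0000, 0.0000) + 9.4 * (0.9962, -0.0872) = (0.0000 + 9.3642, 0.0000 + -0.8193) = (9.3642, -0.8193)
link 1: phi[1] = -5 + 85 = 80 deg
  cos(80 deg) = 0.1736, sin(80 deg) = 0.9848
  joint[2] = (9.3642, -0.8193) + 8.7 * (0.1736, 0.9848) = (9.3642 + 1.5107, -0.8193 + 8.5678) = (10.8750, 7.7486)
link 2: phi[2] = -5 + 85 + -50 = 30 deg
  cos(30 deg) = 0.8660, sin(30 deg) = 0.5000
  joint[3] = (10.8750, 7.7486) + 5.2 * (0.8660, 0.5000) = (10.8750 + 4.5033, 7.7486 + 2.6000) = (15.3783, 10.3486)
End effector: (15.3783, 10.3486)

Answer: 15.3783 10.3486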